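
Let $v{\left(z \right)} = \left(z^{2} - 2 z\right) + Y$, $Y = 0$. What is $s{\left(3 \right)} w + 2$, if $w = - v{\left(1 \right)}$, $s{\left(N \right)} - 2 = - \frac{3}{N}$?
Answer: $3$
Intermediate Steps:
$s{\left(N \right)} = 2 - \frac{3}{N}$
$v{\left(z \right)} = z^{2} - 2 z$ ($v{\left(z \right)} = \left(z^{2} - 2 z\right) + 0 = z^{2} - 2 z$)
$w = 1$ ($w = - 1 \left(-2 + 1\right) = - 1 \left(-1\right) = \left(-1\right) \left(-1\right) = 1$)
$s{\left(3 \right)} w + 2 = \left(2 - \frac{3}{3}\right) 1 + 2 = \left(2 - 1\right) 1 + 2 = 1 \cdot 1 + 2 = 1 + 2 = 3$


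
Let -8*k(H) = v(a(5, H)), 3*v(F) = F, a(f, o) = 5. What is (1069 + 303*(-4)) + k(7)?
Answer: -3437/24 ≈ -143.21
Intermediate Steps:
v(F) = F/3
k(H) = -5/24
(1069 + 303*(-4)) + k(7) = (1069 + 303*(-4)) - 5/24 = (1069 - 1212) - 5/24 = -143 - 5/24 = -3437/24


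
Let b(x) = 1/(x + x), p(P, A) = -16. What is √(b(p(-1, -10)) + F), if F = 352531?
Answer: √22561982/8 ≈ 593.74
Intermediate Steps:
b(x) = 1/(2*x)
√(b(p(-1, -10)) + F) = √((½)/(-16) + 352531) = √((½)*(-1/16) + 352531) = √(-1/32 + 352531) = √(11280991/32) = √22561982/8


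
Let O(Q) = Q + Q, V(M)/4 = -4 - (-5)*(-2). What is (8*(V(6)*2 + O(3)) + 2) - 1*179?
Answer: -1025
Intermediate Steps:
V(M) = -56 (V(M) = 4*(-4 - (-5)*(-2)) = 4*(-4 - 1*10) = 4*(-4 - 10) = 4*(-14) = -56)
O(Q) = 2*Q
(8*(V(6)*2 + O(3)) + 2) - 1*179 = (8*(-56*2 + 2*3) + 2) - 1*179 = (8*(-112 + 6) + 2) - 179 = (8*(-106) + 2) - 179 = (-848 + 2) - 179 = -846 - 179 = -1025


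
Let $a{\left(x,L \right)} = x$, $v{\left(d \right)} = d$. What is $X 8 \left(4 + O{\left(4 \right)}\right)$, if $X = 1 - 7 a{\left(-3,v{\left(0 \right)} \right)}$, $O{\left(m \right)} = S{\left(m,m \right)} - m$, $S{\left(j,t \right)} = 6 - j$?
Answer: $352$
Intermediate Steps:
$O{\left(m \right)} = 6 - 2 m$ ($O{\left(m \right)} = \left(6 - m\right) - m = 6 - 2 m$)
$X = 22$ ($X = 1 - -21 = 1 + 21 = 22$)
$X 8 \left(4 + O{\left(4 \right)}\right) = 22 \cdot 8 \left(4 + \left(6 - 8\right)\right) = 22 \cdot 8 \left(4 - 2\right) = 22 \cdot 8 \cdot 2 = 22 \cdot 16 = 352$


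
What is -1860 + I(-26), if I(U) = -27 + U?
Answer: -1913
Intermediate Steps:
-1860 + I(-26) = -1860 + (-27 - 26) = -1860 - 53 = -1913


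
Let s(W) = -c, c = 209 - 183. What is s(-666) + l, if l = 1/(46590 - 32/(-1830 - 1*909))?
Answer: -3317858353/127610042 ≈ -26.000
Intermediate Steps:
c = 26
s(W) = -26 (s(W) = -1*26 = -26)
l = 2739/127610042 (l = 1/(46590 - 32/(-1830 - 909)) = 1/(46590 - 32/(-2739)) = 1/(46590 - 32*(-1/2739)) = 1/(46590 + 32/2739) = 1/(127610042/2739) = 2739/127610042 ≈ 2.1464e-5)
s(-666) + l = -26 + 2739/127610042 = -3317858353/127610042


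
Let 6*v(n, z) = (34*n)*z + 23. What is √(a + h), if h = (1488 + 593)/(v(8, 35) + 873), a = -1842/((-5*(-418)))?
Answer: I*√970414357055/5148715 ≈ 0.19133*I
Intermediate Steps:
a = -921/1045 (a = -1842/2090 = -1842*1/2090 = -921/1045 ≈ -0.88134)
v(n, z) = 23/6 + 17*n*z/3 (v(n, z) = ((34*n)*z + 23)/6 = (34*n*z + 23)/6 = (23 + 34*n*z)/6 = 23/6 + 17*n*z/3)
h = 4162/4927 (h = (1488 + 593)/((23/6 + (17/3)*8*35) + 873) = 2081/((23/6 + 4760/3) + 873) = 2081/(3181/2 + 873) = 2081/(4927/2) = 2081*(2/4927) = 4162/4927 ≈ 0.84473)
√(a + h) = √(-921/1045 + 4162/4927) = √(-188477/5148715) = I*√970414357055/5148715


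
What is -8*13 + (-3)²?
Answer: -95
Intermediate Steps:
-8*13 + (-3)² = -104 + 9 = -95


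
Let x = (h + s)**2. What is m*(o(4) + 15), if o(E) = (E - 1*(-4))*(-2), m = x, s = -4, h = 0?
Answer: -16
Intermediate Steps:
x = 16 (x = (0 - 4)**2 = (-4)**2 = 16)
m = 16
o(E) = -8 - 2*E (o(E) = (E + 4)*(-2) = (4 + E)*(-2) = -8 - 2*E)
m*(o(4) + 15) = 16*((-8 - 2*4) + 15) = 16*((-8 - 8) + 15) = 16*(-16 + 15) = 16*(-1) = -16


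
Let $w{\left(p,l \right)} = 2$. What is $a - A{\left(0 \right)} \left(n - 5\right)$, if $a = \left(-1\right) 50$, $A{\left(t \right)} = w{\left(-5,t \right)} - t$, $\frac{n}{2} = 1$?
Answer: $-44$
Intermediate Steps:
$n = 2$ ($n = 2 \cdot 1 = 2$)
$A{\left(t \right)} = 2 - t$
$a = -50$
$a - A{\left(0 \right)} \left(n - 5\right) = -50 - \left(2 - 0\right) \left(2 - 5\right) = -50 - \left(2 + 0\right) \left(-3\right) = -50 - 2 \left(-3\right) = -50 - -6 = -50 + 6 = -44$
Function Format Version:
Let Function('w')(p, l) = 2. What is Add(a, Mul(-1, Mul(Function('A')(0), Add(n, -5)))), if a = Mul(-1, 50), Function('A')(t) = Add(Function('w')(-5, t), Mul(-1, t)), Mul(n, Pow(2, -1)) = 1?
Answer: -44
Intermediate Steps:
n = 2 (n = Mul(2, 1) = 2)
Function('A')(t) = Add(2, Mul(-1, t))
a = -50
Add(a, Mul(-1, Mul(Function('A')(0), Add(n, -5)))) = Add(-50, Mul(-1, Mul(Add(2, Mul(-1, 0)), Add(2, -5)))) = Add(-50, Mul(-1, Mul(Add(2, 0), -3))) = Add(-50, Mul(-1, Mul(2, -3))) = Add(-50, Mul(-1, -6)) = Add(-50, 6) = -44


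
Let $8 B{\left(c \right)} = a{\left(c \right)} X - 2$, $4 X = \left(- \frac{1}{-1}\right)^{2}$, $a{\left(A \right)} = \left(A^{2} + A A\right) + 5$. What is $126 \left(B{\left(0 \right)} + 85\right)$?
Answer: $\frac{171171}{16} \approx 10698.0$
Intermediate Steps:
$a{\left(A \right)} = 5 + 2 A^{2}$ ($a{\left(A \right)} = \left(A^{2} + A^{2}\right) + 5 = 2 A^{2} + 5 = 5 + 2 A^{2}$)
$X = \frac{1}{4}$ ($X = \frac{\left(- \frac{1}{-1}\right)^{2}}{4} = \frac{\left(\left(-1\right) \left(-1\right)\right)^{2}}{4} = \frac{1^{2}}{4} = \frac{1}{4} \cdot 1 = \frac{1}{4} \approx 0.25$)
$B{\left(c \right)} = - \frac{3}{32} + \frac{c^{2}}{16}$ ($B{\left(c \right)} = \frac{\left(5 + 2 c^{2}\right) \frac{1}{4} - 2}{8} = \frac{\left(\frac{5}{4} + \frac{c^{2}}{2}\right) - 2}{8} = \frac{- \frac{3}{4} + \frac{c^{2}}{2}}{8} = - \frac{3}{32} + \frac{c^{2}}{16}$)
$126 \left(B{\left(0 \right)} + 85\right) = 126 \left(\left(- \frac{3}{32} + \frac{0^{2}}{16}\right) + 85\right) = 126 \left(\left(- \frac{3}{32} + \frac{1}{16} \cdot 0\right) + 85\right) = 126 \left(\left(- \frac{3}{32} + 0\right) + 85\right) = 126 \left(- \frac{3}{32} + 85\right) = 126 \cdot \frac{2717}{32} = \frac{171171}{16}$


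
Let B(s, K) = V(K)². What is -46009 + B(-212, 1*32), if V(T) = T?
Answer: -44985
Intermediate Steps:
B(s, K) = K²
-46009 + B(-212, 1*32) = -46009 + (1*32)² = -46009 + 32² = -46009 + 1024 = -44985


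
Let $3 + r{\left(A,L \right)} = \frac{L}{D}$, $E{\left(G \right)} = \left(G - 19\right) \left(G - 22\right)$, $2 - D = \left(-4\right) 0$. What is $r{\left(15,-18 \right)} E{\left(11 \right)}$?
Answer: $-1056$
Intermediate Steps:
$D = 2$ ($D = 2 - \left(-4\right) 0 = 2 - 0 = 2 + 0 = 2$)
$E{\left(G \right)} = \left(-22 + G\right) \left(-19 + G\right)$ ($E{\left(G \right)} = \left(-19 + G\right) \left(-22 + G\right) = \left(-22 + G\right) \left(-19 + G\right)$)
$r{\left(A,L \right)} = -3 + \frac{L}{2}$
$r{\left(15,-18 \right)} E{\left(11 \right)} = \left(-3 + \frac{1}{2} \left(-18\right)\right) \left(418 + 11^{2} - 451\right) = \left(-3 - 9\right) \left(418 + 121 - 451\right) = \left(-12\right) 88 = -1056$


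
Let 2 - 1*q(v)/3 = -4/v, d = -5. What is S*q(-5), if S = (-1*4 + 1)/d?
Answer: 54/25 ≈ 2.1600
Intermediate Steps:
q(v) = 6 + 12/v (q(v) = 6 - (-12)/v = 6 + 12/v)
S = 3/5 (S = (-1*4 + 1)/(-5) = -(-4 + 1)/5 = -1/5*(-3) = 3/5 ≈ 0.60000)
S*q(-5) = 3*(6 + 12/(-5))/5 = 3*(6 + 12*(-1/5))/5 = 3*(6 - 12/5)/5 = (3/5)*(18/5) = 54/25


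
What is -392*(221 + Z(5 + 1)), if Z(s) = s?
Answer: -88984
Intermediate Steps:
-392*(221 + Z(5 + 1)) = -392*(221 + (5 + 1)) = -392*(221 + 6) = -392*227 = -88984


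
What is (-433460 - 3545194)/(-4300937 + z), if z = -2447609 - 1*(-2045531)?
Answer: 3978654/4703015 ≈ 0.84598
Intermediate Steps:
z = -402078 (z = -2447609 + 2045531 = -402078)
(-433460 - 3545194)/(-4300937 + z) = (-433460 - 3545194)/(-4300937 - 402078) = -3978654/(-4703015) = -3978654*(-1/4703015) = 3978654/4703015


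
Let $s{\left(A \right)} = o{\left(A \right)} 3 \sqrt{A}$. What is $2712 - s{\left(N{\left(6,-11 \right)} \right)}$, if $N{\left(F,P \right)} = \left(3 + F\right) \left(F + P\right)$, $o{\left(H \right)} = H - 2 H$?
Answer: $2712 - 405 i \sqrt{5} \approx 2712.0 - 905.61 i$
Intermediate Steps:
$o{\left(H \right)} = - H$
$s{\left(A \right)} = - 3 A^{\frac{3}{2}}$ ($s{\left(A \right)} = - A 3 \sqrt{A} = - 3 A^{\frac{3}{2}}$)
$2712 - s{\left(N{\left(6,-11 \right)} \right)} = 2712 - - 3 \left(6^{2} + 3 \cdot 6 + 3 \left(-11\right) + 6 \left(-11\right)\right)^{\frac{3}{2}} = 2712 - - 3 \left(36 + 18 - 33 - 66\right)^{\frac{3}{2}} = 2712 - - 3 \left(-45\right)^{\frac{3}{2}} = 2712 - - 3 \left(- 135 i \sqrt{5}\right) = 2712 - 405 i \sqrt{5}$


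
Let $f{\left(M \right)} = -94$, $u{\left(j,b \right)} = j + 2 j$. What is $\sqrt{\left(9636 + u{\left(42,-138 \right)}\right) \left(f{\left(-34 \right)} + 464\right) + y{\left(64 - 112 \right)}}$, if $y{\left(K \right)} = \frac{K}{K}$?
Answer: $\sqrt{3611941} \approx 1900.5$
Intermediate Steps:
$u{\left(j,b \right)} = 3 j$
$y{\left(K \right)} = 1$
$\sqrt{\left(9636 + u{\left(42,-138 \right)}\right) \left(f{\left(-34 \right)} + 464\right) + y{\left(64 - 112 \right)}} = \sqrt{\left(9636 + 3 \cdot 42\right) \left(-94 + 464\right) + 1} = \sqrt{\left(9636 + 126\right) 370 + 1} = \sqrt{9762 \cdot 370 + 1} = \sqrt{3611940 + 1} = \sqrt{3611941}$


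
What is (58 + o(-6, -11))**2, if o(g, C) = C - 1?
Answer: 2116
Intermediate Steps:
o(g, C) = -1 + C
(58 + o(-6, -11))**2 = (58 + (-1 - 11))**2 = (58 - 12)**2 = 46**2 = 2116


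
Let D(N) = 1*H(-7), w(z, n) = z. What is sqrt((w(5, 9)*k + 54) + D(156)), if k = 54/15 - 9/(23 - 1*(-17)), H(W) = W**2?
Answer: sqrt(1918)/4 ≈ 10.949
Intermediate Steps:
k = 27/8 (k = 54*(1/15) - 9/(23 + 17) = 18/5 - 9/40 = 27/8 ≈ 3.3750)
D(N) = 49 (D(N) = 1*(-7)**2 = 1*49 = 49)
sqrt((w(5, 9)*k + 54) + D(156)) = sqrt((5*(27/8) + 54) + 49) = sqrt((135/8 + 54) + 49) = sqrt(567/8 + 49) = sqrt(959/8) = sqrt(1918)/4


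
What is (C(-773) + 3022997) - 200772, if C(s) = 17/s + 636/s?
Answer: 2181579272/773 ≈ 2.8222e+6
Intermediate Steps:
C(s) = 653/s
(C(-773) + 3022997) - 200772 = (653/(-773) + 3022997) - 200772 = (653*(-1/773) + 3022997) - 200772 = (-653/773 + 3022997) - 200772 = 2336776028/773 - 200772 = 2181579272/773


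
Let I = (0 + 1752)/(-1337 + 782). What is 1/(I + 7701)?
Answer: 185/1424101 ≈ 0.00012991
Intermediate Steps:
I = -584/185 (I = 1752/(-555) = 1752*(-1/555) = -584/185 ≈ -3.1568)
1/(I + 7701) = 1/(-584/185 + 7701) = 1/(1424101/185) = 185/1424101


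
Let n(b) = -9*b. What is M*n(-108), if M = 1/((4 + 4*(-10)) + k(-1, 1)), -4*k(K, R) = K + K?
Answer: -1944/71 ≈ -27.380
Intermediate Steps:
k(K, R) = -K/2 (k(K, R) = -(K + K)/4 = -K/2)
n(b) = -9*b
M = -2/71 (M = 1/((4 + 4*(-10)) - ½*(-1)) = 1/((4 - 40) + ½) = 1/(-36 + ½) = 1/(-71/2) = -2/71 ≈ -0.028169)
M*n(-108) = -(-18)*(-108)/71 = -2/71*972 = -1944/71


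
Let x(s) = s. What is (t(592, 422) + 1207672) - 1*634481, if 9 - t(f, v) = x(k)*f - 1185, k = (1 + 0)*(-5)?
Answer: 577345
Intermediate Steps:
k = -5 (k = 1*(-5) = -5)
t(f, v) = 1194 + 5*f (t(f, v) = 9 - (-5*f - 1185) = 9 - (-1185 - 5*f) = 9 + (1185 + 5*f) = 1194 + 5*f)
(t(592, 422) + 1207672) - 1*634481 = ((1194 + 5*592) + 1207672) - 1*634481 = ((1194 + 2960) + 1207672) - 634481 = (4154 + 1207672) - 634481 = 1211826 - 634481 = 577345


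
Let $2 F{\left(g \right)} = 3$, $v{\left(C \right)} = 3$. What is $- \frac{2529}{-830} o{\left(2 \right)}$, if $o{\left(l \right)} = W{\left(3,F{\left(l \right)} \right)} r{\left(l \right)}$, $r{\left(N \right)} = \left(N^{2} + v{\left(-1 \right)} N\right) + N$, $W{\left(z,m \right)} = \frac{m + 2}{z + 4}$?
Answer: $\frac{7587}{415} \approx 18.282$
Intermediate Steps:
$F{\left(g \right)} = \frac{3}{2}$ ($F{\left(g \right)} = \frac{1}{2} \cdot 3 = \frac{3}{2}$)
$W{\left(z,m \right)} = \frac{2 + m}{4 + z}$
$r{\left(N \right)} = N^{2} + 4 N$ ($r{\left(N \right)} = \left(N^{2} + 3 N\right) + N = N^{2} + 4 N$)
$o{\left(l \right)} = \frac{l \left(4 + l\right)}{2}$ ($o{\left(l \right)} = \frac{2 + \frac{3}{2}}{4 + 3} l \left(4 + l\right) = \frac{1}{7} \cdot \frac{7}{2} l \left(4 + l\right) = \frac{l \left(4 + l\right)}{2}$)
$- \frac{2529}{-830} o{\left(2 \right)} = - \frac{2529}{-830} \cdot \frac{1}{2} \cdot 2 \left(4 + 2\right) = \left(-2529\right) \left(- \frac{1}{830}\right) \frac{1}{2} \cdot 2 \cdot 6 = \frac{2529}{830} \cdot 6 = \frac{7587}{415}$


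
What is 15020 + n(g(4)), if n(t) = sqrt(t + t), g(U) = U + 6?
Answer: 15020 + 2*sqrt(5) ≈ 15024.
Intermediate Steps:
g(U) = 6 + U
n(t) = sqrt(2)*sqrt(t) (n(t) = sqrt(2*t) = sqrt(2)*sqrt(t))
15020 + n(g(4)) = 15020 + sqrt(2)*sqrt(6 + 4) = 15020 + sqrt(2)*sqrt(10) = 15020 + 2*sqrt(5)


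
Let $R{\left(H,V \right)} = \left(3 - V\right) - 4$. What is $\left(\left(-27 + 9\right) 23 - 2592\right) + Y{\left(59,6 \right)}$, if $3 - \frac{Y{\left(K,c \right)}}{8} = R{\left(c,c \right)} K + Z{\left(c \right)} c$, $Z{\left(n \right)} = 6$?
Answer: $34$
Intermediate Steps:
$R{\left(H,V \right)} = -1 - V$ ($R{\left(H,V \right)} = \left(3 - V\right) - 4 = -1 - V$)
$Y{\left(K,c \right)} = 24 - 48 c - 8 K \left(-1 - c\right)$ ($Y{\left(K,c \right)} = 24 - 8 \left(\left(-1 - c\right) K + 6 c\right) = 24 - 8 \left(K \left(-1 - c\right) + 6 c\right) = 24 - 8 \left(6 c + K \left(-1 - c\right)\right) = 24 - \left(48 c + 8 K \left(-1 - c\right)\right) = 24 - 48 c - 8 K \left(-1 - c\right)$)
$\left(\left(-27 + 9\right) 23 - 2592\right) + Y{\left(59,6 \right)} = \left(\left(-27 + 9\right) 23 - 2592\right) + \left(24 - 288 + 8 \cdot 59 \left(1 + 6\right)\right) = \left(\left(-18\right) 23 - 2592\right) + \left(24 - 288 + 8 \cdot 59 \cdot 7\right) = \left(-414 - 2592\right) + \left(24 - 288 + 3304\right) = -3006 + 3040 = 34$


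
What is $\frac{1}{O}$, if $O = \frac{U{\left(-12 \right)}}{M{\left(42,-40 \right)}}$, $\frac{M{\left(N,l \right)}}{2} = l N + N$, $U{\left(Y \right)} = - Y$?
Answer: $-273$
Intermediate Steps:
$M{\left(N,l \right)} = 2 N + 2 N l$ ($M{\left(N,l \right)} = 2 \left(l N + N\right) = 2 \left(N l + N\right) = 2 \left(N + N l\right) = 2 N + 2 N l$)
$O = - \frac{1}{273}$ ($O = \frac{\left(-1\right) \left(-12\right)}{2 \cdot 42 \left(1 - 40\right)} = \frac{12}{2 \cdot 42 \left(-39\right)} = \frac{12}{-3276} = 12 \left(- \frac{1}{3276}\right) = - \frac{1}{273} \approx -0.003663$)
$\frac{1}{O} = \frac{1}{- \frac{1}{273}} = -273$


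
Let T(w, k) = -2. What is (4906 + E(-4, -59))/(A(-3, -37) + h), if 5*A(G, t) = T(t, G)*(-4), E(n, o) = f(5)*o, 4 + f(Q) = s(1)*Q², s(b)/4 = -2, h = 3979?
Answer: 84710/19903 ≈ 4.2561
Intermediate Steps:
s(b) = -8 (s(b) = 4*(-2) = -8)
f(Q) = -4 - 8*Q²
E(n, o) = -204*o (E(n, o) = (-4 - 8*5²)*o = (-4 - 8*25)*o = (-4 - 200)*o = -204*o)
A(G, t) = 8/5 (A(G, t) = (-2*(-4))/5 = (⅕)*8 = 8/5)
(4906 + E(-4, -59))/(A(-3, -37) + h) = (4906 - 204*(-59))/(8/5 + 3979) = (4906 + 12036)/(19903/5) = 16942*(5/19903) = 84710/19903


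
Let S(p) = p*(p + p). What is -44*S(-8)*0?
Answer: 0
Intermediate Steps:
S(p) = 2*p² (S(p) = p*(2*p) = 2*p²)
-44*S(-8)*0 = -88*(-8)²*0 = -88*64*0 = -44*128*0 = -5632*0 = 0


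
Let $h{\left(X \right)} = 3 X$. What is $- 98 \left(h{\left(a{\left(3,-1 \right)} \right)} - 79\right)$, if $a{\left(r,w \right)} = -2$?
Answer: $8330$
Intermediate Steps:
$- 98 \left(h{\left(a{\left(3,-1 \right)} \right)} - 79\right) = - 98 \left(3 \left(-2\right) - 79\right) = - 98 \left(-6 - 79\right) = \left(-98\right) \left(-85\right) = 8330$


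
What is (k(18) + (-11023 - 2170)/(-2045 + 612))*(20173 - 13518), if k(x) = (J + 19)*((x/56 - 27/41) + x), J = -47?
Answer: -189774166340/58753 ≈ -3.2300e+6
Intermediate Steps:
k(x) = 756/41 - 57*x/2 (k(x) = (-47 + 19)*((x/56 - 27/41) + x) = -28*((x*(1/56) - 27*1/41) + x) = -28*((x/56 - 27/41) + x) = -28*((-27/41 + x/56) + x) = -28*(-27/41 + 57*x/56) = 756/41 - 57*x/2)
(k(18) + (-11023 - 2170)/(-2045 + 612))*(20173 - 13518) = ((756/41 - 57/2*18) + (-11023 - 2170)/(-2045 + 612))*(20173 - 13518) = ((756/41 - 513) - 13193/(-1433))*6655 = (-20277/41 - 13193*(-1/1433))*6655 = (-20277/41 + 13193/1433)*6655 = -28516028/58753*6655 = -189774166340/58753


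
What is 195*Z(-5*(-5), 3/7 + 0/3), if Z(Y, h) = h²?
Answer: 1755/49 ≈ 35.816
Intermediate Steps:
195*Z(-5*(-5), 3/7 + 0/3) = 195*(3/7 + 0/3)² = 195*(3*(⅐) + 0*(⅓))² = 195*(3/7 + 0)² = 195*(3/7)² = 195*(9/49) = 1755/49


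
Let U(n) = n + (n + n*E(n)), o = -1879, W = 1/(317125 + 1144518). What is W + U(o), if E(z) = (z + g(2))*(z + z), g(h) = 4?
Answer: -19352018129715643/1461643 ≈ -1.3240e+10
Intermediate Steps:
W = 1/1461643 ≈ 6.8416e-7
E(z) = 2*z*(4 + z) (E(z) = (z + 4)*(z + z) = (4 + z)*(2*z) = 2*z*(4 + z))
U(n) = 2*n + 2*n**2*(4 + n) (U(n) = n + (n + n*(2*n*(4 + n))) = n + (n + 2*n**2*(4 + n)) = 2*n + 2*n**2*(4 + n))
W + U(o) = 1/1461643 + 2*(-1879)*(1 - 1879*(4 - 1879)) = 1/1461643 + 2*(-1879)*(1 - 1879*(-1875)) = 1/1461643 + 2*(-1879)*(1 + 3523125) = 1/1461643 + 2*(-1879)*3523126 = 1/1461643 - 13239907508 = -19352018129715643/1461643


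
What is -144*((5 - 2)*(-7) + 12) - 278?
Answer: 1018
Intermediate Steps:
-144*((5 - 2)*(-7) + 12) - 278 = -144*(3*(-7) + 12) - 278 = -144*(-21 + 12) - 278 = -144*(-9) - 278 = 1296 - 278 = 1018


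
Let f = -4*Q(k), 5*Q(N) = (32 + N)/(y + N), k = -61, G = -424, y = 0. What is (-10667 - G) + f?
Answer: -3124231/305 ≈ -10243.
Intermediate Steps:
Q(N) = (32 + N)/(5*N) (Q(N) = ((32 + N)/(0 + N))/5 = ((32 + N)/N)/5 = (32 + N)/(5*N))
f = -116/305 (f = -4*(32 - 61)/(5*(-61)) = -4*(-1)*(-29)/(5*61) = -4*29/305 = -116/305 ≈ -0.38033)
(-10667 - G) + f = (-10667 - 1*(-424)) - 116/305 = (-10667 + 424) - 116/305 = -10243 - 116/305 = -3124231/305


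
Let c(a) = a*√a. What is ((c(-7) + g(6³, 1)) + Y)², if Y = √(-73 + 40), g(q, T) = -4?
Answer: (4 - I*√33 + 7*I*√7)² ≈ -147.22 + 102.21*I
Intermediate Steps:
c(a) = a^(3/2)
Y = I*√33 (Y = √(-33) = I*√33 ≈ 5.7446*I)
((c(-7) + g(6³, 1)) + Y)² = (((-7)^(3/2) - 4) + I*√33)² = ((-7*I*√7 - 4) + I*√33)² = ((-4 - 7*I*√7) + I*√33)² = (-4 + I*√33 - 7*I*√7)²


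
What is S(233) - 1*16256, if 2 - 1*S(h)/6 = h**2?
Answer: -341978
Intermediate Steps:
S(h) = 12 - 6*h**2
S(233) - 1*16256 = (12 - 6*233**2) - 1*16256 = (12 - 6*54289) - 16256 = (12 - 325734) - 16256 = -325722 - 16256 = -341978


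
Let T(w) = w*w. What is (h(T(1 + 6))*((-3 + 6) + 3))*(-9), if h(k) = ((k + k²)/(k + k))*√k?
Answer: -9450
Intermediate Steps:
T(w) = w²
h(k) = (k + k²)/(2*√k) (h(k) = ((k + k²)/((2*k)))*√k = ((k + k²)*(1/(2*k)))*√k = ((k + k²)/(2*k))*√k = (k + k²)/(2*√k))
(h(T(1 + 6))*((-3 + 6) + 3))*(-9) = ((√((1 + 6)²)*(1 + (1 + 6)²)/2)*((-3 + 6) + 3))*(-9) = ((√(7²)*(1 + 7²)/2)*(3 + 3))*(-9) = ((√49*(1 + 49)/2)*6)*(-9) = (((½)*7*50)*6)*(-9) = (175*6)*(-9) = 1050*(-9) = -9450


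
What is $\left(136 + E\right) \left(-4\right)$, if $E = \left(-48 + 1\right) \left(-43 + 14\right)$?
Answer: $-5996$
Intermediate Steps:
$E = 1363$ ($E = \left(-47\right) \left(-29\right) = 1363$)
$\left(136 + E\right) \left(-4\right) = \left(136 + 1363\right) \left(-4\right) = 1499 \left(-4\right) = -5996$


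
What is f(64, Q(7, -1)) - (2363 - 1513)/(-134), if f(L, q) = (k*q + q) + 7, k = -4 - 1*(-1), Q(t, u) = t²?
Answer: -5672/67 ≈ -84.657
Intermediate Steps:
k = -3 (k = -4 + 1 = -3)
f(L, q) = 7 - 2*q (f(L, q) = (-3*q + q) + 7 = -2*q + 7 = 7 - 2*q)
f(64, Q(7, -1)) - (2363 - 1513)/(-134) = (7 - 2*7²) - (2363 - 1513)/(-134) = (7 - 2*49) - 850*(-1)/134 = (7 - 98) - 1*(-425/67) = -91 + 425/67 = -5672/67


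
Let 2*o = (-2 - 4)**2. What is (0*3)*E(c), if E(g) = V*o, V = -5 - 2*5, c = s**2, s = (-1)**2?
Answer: 0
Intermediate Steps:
s = 1
c = 1 (c = 1**2 = 1)
o = 18 (o = (-2 - 4)**2/2 = (1/2)*(-6)**2 = (1/2)*36 = 18)
V = -15 (V = -5 - 10 = -15)
E(g) = -270 (E(g) = -15*18 = -270)
(0*3)*E(c) = (0*3)*(-270) = 0*(-270) = 0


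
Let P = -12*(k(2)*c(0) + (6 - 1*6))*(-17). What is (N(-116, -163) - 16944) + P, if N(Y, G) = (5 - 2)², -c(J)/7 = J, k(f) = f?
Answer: -16935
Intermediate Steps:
c(J) = -7*J
N(Y, G) = 9 (N(Y, G) = 3² = 9)
P = 0 (P = -12*(2*(-7*0) + (6 - 1*6))*(-17) = -12*(2*0 + (6 - 6))*(-17) = -12*(0 + 0)*(-17) = -12*0*(-17) = 0*(-17) = 0)
(N(-116, -163) - 16944) + P = (9 - 16944) + 0 = -16935 + 0 = -16935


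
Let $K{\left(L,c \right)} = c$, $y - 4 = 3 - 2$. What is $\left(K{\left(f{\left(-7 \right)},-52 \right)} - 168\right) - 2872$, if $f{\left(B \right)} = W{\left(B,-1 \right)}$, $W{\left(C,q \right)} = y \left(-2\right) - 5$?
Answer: $-3092$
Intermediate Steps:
$y = 5$ ($y = 4 + \left(3 - 2\right) = 4 + 1 = 5$)
$W{\left(C,q \right)} = -15$ ($W{\left(C,q \right)} = 5 \left(-2\right) - 5 = -10 - 5 = -15$)
$f{\left(B \right)} = -15$
$\left(K{\left(f{\left(-7 \right)},-52 \right)} - 168\right) - 2872 = \left(-52 - 168\right) - 2872 = -220 - 2872 = -3092$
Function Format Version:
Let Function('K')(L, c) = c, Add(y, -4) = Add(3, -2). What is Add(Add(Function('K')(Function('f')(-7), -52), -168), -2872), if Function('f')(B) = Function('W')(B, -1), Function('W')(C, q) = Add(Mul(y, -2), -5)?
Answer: -3092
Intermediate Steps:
y = 5 (y = Add(4, Add(3, -2)) = Add(4, 1) = 5)
Function('W')(C, q) = -15 (Function('W')(C, q) = Add(Mul(5, -2), -5) = Add(-10, -5) = -15)
Function('f')(B) = -15
Add(Add(Function('K')(Function('f')(-7), -52), -168), -2872) = Add(Add(-52, -168), -2872) = Add(-220, -2872) = -3092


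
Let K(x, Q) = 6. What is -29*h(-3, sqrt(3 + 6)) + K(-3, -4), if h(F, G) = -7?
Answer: 209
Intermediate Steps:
-29*h(-3, sqrt(3 + 6)) + K(-3, -4) = -29*(-7) + 6 = 203 + 6 = 209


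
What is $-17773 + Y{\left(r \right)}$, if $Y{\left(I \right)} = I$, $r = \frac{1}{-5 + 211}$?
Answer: $- \frac{3661237}{206} \approx -17773.0$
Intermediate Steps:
$r = \frac{1}{206} \approx 0.0048544$
$-17773 + Y{\left(r \right)} = -17773 + \frac{1}{206} = - \frac{3661237}{206}$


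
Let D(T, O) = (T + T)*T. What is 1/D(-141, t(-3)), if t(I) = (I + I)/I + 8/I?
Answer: 1/39762 ≈ 2.5150e-5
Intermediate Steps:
t(I) = 2 + 8/I (t(I) = (2*I)/I + 8/I = 2 + 8/I)
D(T, O) = 2*T² (D(T, O) = (2*T)*T = 2*T²)
1/D(-141, t(-3)) = 1/(2*(-141)²) = 1/(2*19881) = 1/39762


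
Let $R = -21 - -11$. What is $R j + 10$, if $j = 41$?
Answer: $-400$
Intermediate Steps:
$R = -10$ ($R = -21 + 11 = -10$)
$R j + 10 = \left(-10\right) 41 + 10 = -410 + 10 = -400$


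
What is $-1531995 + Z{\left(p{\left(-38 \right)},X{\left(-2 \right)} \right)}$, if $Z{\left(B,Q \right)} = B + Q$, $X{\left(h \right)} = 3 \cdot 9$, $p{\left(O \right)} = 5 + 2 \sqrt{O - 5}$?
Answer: $-1531963 + 2 i \sqrt{43} \approx -1.532 \cdot 10^{6} + 13.115 i$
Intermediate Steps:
$p{\left(O \right)} = 5 + 2 \sqrt{-5 + O}$
$X{\left(h \right)} = 27$
$-1531995 + Z{\left(p{\left(-38 \right)},X{\left(-2 \right)} \right)} = -1531995 + \left(\left(5 + 2 \sqrt{-5 - 38}\right) + 27\right) = -1531995 + \left(\left(5 + 2 \sqrt{-43}\right) + 27\right) = -1531995 + \left(\left(5 + 2 i \sqrt{43}\right) + 27\right) = -1531995 + \left(32 + 2 i \sqrt{43}\right) = -1531963 + 2 i \sqrt{43}$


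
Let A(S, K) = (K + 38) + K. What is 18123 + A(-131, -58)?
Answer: 18045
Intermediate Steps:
A(S, K) = 38 + 2*K (A(S, K) = (38 + K) + K = 38 + 2*K)
18123 + A(-131, -58) = 18123 + (38 + 2*(-58)) = 18123 + (38 - 116) = 18123 - 78 = 18045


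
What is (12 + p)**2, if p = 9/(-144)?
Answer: 36481/256 ≈ 142.50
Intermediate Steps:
p = -1/16 (p = 9*(-1/144) = -1/16 ≈ -0.062500)
(12 + p)**2 = (12 - 1/16)**2 = (191/16)**2 = 36481/256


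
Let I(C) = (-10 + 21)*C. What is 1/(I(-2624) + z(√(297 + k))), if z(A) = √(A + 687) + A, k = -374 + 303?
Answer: 1/(-28864 + √226 + √(687 + √226)) ≈ -3.4695e-5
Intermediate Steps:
k = -71
I(C) = 11*C
z(A) = A + √(687 + A) (z(A) = √(687 + A) + A = A + √(687 + A))
1/(I(-2624) + z(√(297 + k))) = 1/(11*(-2624) + (√(297 - 71) + √(687 + √(297 - 71)))) = 1/(-28864 + (√226 + √(687 + √226))) = 1/(-28864 + √226 + √(687 + √226))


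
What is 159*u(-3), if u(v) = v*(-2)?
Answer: 954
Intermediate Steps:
u(v) = -2*v
159*u(-3) = 159*(-2*(-3)) = 159*6 = 954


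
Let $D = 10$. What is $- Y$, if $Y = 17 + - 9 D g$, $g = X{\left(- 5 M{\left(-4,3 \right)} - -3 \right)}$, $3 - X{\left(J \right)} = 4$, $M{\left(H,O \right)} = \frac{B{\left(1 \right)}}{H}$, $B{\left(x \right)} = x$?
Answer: $-107$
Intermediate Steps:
$M{\left(H,O \right)} = \frac{1}{H}$ ($M{\left(H,O \right)} = 1 \frac{1}{H} = \frac{1}{H}$)
$X{\left(J \right)} = -1$ ($X{\left(J \right)} = 3 - 4 = -1$)
$g = -1$
$Y = 107$ ($Y = 17 + \left(-9\right) 10 \left(-1\right) = 17 - -90 = 17 + 90 = 107$)
$- Y = \left(-1\right) 107 = -107$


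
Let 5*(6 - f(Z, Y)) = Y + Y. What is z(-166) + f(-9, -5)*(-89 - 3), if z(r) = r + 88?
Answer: -814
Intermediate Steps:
f(Z, Y) = 6 - 2*Y/5 (f(Z, Y) = 6 - (Y + Y)/5 = 6 - 2*Y/5)
z(r) = 88 + r
z(-166) + f(-9, -5)*(-89 - 3) = (88 - 166) + (6 - ⅖*(-5))*(-89 - 3) = -78 + (6 + 2)*(-92) = -78 + 8*(-92) = -78 - 736 = -814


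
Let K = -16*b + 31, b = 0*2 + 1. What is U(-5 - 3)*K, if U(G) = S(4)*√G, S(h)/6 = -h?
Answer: -720*I*√2 ≈ -1018.2*I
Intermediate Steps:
S(h) = -6*h (S(h) = 6*(-h) = -6*h)
b = 1 (b = 0 + 1 = 1)
U(G) = -24*√G (U(G) = (-6*4)*√G = -24*√G)
K = 15 (K = -16*1 + 31 = -16 + 31 = 15)
U(-5 - 3)*K = -24*√(-5 - 3)*15 = -48*I*√2*15 = -720*I*√2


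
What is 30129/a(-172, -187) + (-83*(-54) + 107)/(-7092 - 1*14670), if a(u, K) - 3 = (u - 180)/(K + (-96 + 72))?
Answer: 10641636901/1648890 ≈ 6453.8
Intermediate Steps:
a(u, K) = 3 + (-180 + u)/(-24 + K) (a(u, K) = 3 + (u - 180)/(K + (-96 + 72)) = 3 + (-180 + u)/(K - 24) = 3 + (-180 + u)/(-24 + K))
30129/a(-172, -187) + (-83*(-54) + 107)/(-7092 - 1*14670) = 30129/(((-252 - 172 + 3*(-187))/(-24 - 187))) + (-83*(-54) + 107)/(-7092 - 1*14670) = 30129/(((-252 - 172 - 561)/(-211))) + (4482 + 107)/(-7092 - 14670) = 30129/((-1/211*(-985))) + 4589/(-21762) = 30129/(985/211) + 4589*(-1/21762) = 30129*(211/985) - 353/1674 = 6357219/985 - 353/1674 = 10641636901/1648890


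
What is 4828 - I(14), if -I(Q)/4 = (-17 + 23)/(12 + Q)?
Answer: 62776/13 ≈ 4828.9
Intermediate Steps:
I(Q) = -24/(12 + Q) (I(Q) = -4*(-17 + 23)/(12 + Q) = -24/(12 + Q))
4828 - I(14) = 4828 - (-24)/(12 + 14) = 4828 - (-24)/26 = 4828 - 1*(-12/13) = 4828 + 12/13 = 62776/13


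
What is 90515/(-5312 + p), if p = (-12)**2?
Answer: -90515/5168 ≈ -17.515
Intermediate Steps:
p = 144
90515/(-5312 + p) = 90515/(-5312 + 144) = 90515/(-5168) = 90515*(-1/5168) = -90515/5168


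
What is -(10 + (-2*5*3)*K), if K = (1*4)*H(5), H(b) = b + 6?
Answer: 1310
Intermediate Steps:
H(b) = 6 + b
K = 44 (K = (1*4)*(6 + 5) = 4*11 = 44)
-(10 + (-2*5*3)*K) = -(10 + (-2*5*3)*44) = -(10 - 10*3*44) = -(10 - 30*44) = -(10 - 1320) = -1*(-1310) = 1310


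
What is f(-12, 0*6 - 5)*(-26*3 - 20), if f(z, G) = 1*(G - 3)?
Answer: 784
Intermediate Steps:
f(z, G) = -3 + G (f(z, G) = 1*(-3 + G) = -3 + G)
f(-12, 0*6 - 5)*(-26*3 - 20) = (-3 + (0*6 - 5))*(-26*3 - 20) = (-3 + (0 - 5))*(-78 - 20) = (-3 - 5)*(-98) = -8*(-98) = 784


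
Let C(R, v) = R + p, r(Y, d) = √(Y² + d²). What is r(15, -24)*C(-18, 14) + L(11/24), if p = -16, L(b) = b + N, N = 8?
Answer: 203/24 - 102*√89 ≈ -953.81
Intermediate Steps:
L(b) = 8 + b (L(b) = b + 8 = 8 + b)
C(R, v) = -16 + R (C(R, v) = R - 16 = -16 + R)
r(15, -24)*C(-18, 14) + L(11/24) = √(15² + (-24)²)*(-16 - 18) + (8 + 11/24) = √(225 + 576)*(-34) + (8 + 11*(1/24)) = √801*(-34) + (8 + 11/24) = (3*√89)*(-34) + 203/24 = -102*√89 + 203/24 = 203/24 - 102*√89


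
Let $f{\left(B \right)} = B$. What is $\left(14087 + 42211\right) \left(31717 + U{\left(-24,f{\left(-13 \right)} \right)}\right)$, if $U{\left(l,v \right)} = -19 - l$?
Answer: $1785885156$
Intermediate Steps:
$\left(14087 + 42211\right) \left(31717 + U{\left(-24,f{\left(-13 \right)} \right)}\right) = \left(14087 + 42211\right) \left(31717 - -5\right) = 56298 \left(31717 + \left(-19 + 24\right)\right) = 56298 \left(31717 + 5\right) = 56298 \cdot 31722 = 1785885156$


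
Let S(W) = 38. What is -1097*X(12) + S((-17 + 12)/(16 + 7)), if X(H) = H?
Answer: -13126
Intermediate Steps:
-1097*X(12) + S((-17 + 12)/(16 + 7)) = -1097*12 + 38 = -13164 + 38 = -13126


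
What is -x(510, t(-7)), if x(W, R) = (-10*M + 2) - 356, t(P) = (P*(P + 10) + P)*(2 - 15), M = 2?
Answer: 374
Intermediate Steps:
t(P) = -13*P - 13*P*(10 + P) (t(P) = (P*(10 + P) + P)*(-13) = (P + P*(10 + P))*(-13) = -13*P - 13*P*(10 + P))
x(W, R) = -374 (x(W, R) = (-10*2 + 2) - 356 = (-20 + 2) - 356 = -18 - 356 = -374)
-x(510, t(-7)) = -1*(-374) = 374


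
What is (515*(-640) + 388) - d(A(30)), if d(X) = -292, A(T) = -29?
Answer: -328920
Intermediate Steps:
(515*(-640) + 388) - d(A(30)) = (515*(-640) + 388) - 1*(-292) = (-329600 + 388) + 292 = -329212 + 292 = -328920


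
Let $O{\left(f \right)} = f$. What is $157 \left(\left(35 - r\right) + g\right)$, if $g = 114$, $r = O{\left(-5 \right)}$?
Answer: $24178$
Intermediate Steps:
$r = -5$
$157 \left(\left(35 - r\right) + g\right) = 157 \left(\left(35 - -5\right) + 114\right) = 157 \left(\left(35 + 5\right) + 114\right) = 157 \left(40 + 114\right) = 157 \cdot 154 = 24178$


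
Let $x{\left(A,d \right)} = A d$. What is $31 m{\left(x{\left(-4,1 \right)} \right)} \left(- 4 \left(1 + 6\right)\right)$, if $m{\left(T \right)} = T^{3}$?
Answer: $55552$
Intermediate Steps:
$31 m{\left(x{\left(-4,1 \right)} \right)} \left(- 4 \left(1 + 6\right)\right) = 31 \left(\left(-4\right) 1\right)^{3} \left(- 4 \left(1 + 6\right)\right) = 31 \left(-4\right)^{3} \left(\left(-4\right) 7\right) = 31 \left(-64\right) \left(-28\right) = \left(-1984\right) \left(-28\right) = 55552$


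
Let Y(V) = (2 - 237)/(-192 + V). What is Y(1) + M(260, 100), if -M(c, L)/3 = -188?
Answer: 107959/191 ≈ 565.23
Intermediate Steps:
M(c, L) = 564 (M(c, L) = -3*(-188) = 564)
Y(V) = -235/(-192 + V)
Y(1) + M(260, 100) = -235/(-192 + 1) + 564 = -235/(-191) + 564 = -235*(-1/191) + 564 = 235/191 + 564 = 107959/191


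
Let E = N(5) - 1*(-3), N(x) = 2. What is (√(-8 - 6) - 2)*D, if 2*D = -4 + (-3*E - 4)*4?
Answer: 80 - 40*I*√14 ≈ 80.0 - 149.67*I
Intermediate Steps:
E = 5 (E = 2 - 1*(-3) = 2 + 3 = 5)
D = -40 (D = (-4 + (-3*5 - 4)*4)/2 = (-4 + (-15 - 4)*4)/2 = (-4 - 19*4)/2 = (-4 - 76)/2 = (½)*(-80) = -40)
(√(-8 - 6) - 2)*D = (√(-8 - 6) - 2)*(-40) = (√(-14) - 2)*(-40) = (I*√14 - 2)*(-40) = (-2 + I*√14)*(-40) = 80 - 40*I*√14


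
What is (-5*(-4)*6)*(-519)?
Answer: -62280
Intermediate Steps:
(-5*(-4)*6)*(-519) = (20*6)*(-519) = 120*(-519) = -62280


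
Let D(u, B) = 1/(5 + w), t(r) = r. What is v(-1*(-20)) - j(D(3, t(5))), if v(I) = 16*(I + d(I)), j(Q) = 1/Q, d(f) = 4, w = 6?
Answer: 373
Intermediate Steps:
D(u, B) = 1/11 (D(u, B) = 1/(5 + 6) = 1/11)
v(I) = 64 + 16*I (v(I) = 16*(I + 4) = 16*(4 + I) = 64 + 16*I)
v(-1*(-20)) - j(D(3, t(5))) = (64 + 16*(-1*(-20))) - 1/1/11 = (64 + 16*20) - 1*11 = (64 + 320) - 11 = 384 - 11 = 373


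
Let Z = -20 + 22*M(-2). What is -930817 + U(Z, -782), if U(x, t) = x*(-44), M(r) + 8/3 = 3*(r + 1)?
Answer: -2773355/3 ≈ -9.2445e+5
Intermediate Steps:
M(r) = ⅓ + 3*r (M(r) = -8/3 + 3*(r + 1) = -8/3 + 3*(1 + r) = -8/3 + (3 + 3*r) = ⅓ + 3*r)
Z = -434/3 (Z = -20 + 22*(⅓ + 3*(-2)) = -20 + 22*(⅓ - 6) = -20 + 22*(-17/3) = -20 - 374/3 = -434/3 ≈ -144.67)
U(x, t) = -44*x
-930817 + U(Z, -782) = -930817 - 44*(-434/3) = -930817 + 19096/3 = -2773355/3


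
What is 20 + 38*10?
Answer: 400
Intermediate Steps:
20 + 38*10 = 20 + 380 = 400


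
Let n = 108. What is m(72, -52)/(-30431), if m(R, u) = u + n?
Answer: -56/30431 ≈ -0.0018402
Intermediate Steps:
m(R, u) = 108 + u (m(R, u) = u + 108 = 108 + u)
m(72, -52)/(-30431) = (108 - 52)/(-30431) = 56*(-1/30431) = -56/30431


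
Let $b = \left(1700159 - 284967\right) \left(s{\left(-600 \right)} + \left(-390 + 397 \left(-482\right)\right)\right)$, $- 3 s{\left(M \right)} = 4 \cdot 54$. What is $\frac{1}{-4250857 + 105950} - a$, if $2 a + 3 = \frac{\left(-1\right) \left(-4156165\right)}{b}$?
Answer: $\frac{3375502135586024823}{2250323634387707008} \approx 1.5$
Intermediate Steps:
$s{\left(M \right)} = -72$ ($s{\left(M \right)} = - \frac{4 \cdot 54}{3} = \left(- \frac{1}{3}\right) 216 = -72$)
$b = -271456468672$ ($b = \left(1700159 - 284967\right) \left(-72 + \left(-390 + 397 \left(-482\right)\right)\right) = 1415192 \left(-72 - 191744\right) = 1415192 \left(-191816\right) = -271456468672$)
$a = - \frac{814373562181}{542912937344}$ ($a = - \frac{3}{2} + \frac{\left(-1\right) \left(-4156165\right) \frac{1}{-271456468672}}{2} = - \frac{3}{2} + \frac{4156165 \left(- \frac{1}{271456468672}\right)}{2} = - \frac{3}{2} + \frac{1}{2} \left(- \frac{4156165}{271456468672}\right) = - \frac{3}{2} - \frac{4156165}{542912937344} = - \frac{814373562181}{542912937344} \approx -1.5$)
$\frac{1}{-4250857 + 105950} - a = \frac{1}{-4250857 + 105950} - - \frac{814373562181}{542912937344} = \frac{1}{-4144907} + \frac{814373562181}{542912937344} = - \frac{1}{4144907} + \frac{814373562181}{542912937344} = \frac{3375502135586024823}{2250323634387707008}$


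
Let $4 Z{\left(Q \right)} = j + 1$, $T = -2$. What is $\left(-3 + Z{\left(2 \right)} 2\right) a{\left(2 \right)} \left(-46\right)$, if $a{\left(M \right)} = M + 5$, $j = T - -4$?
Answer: $483$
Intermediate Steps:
$j = 2$ ($j = -2 - -4 = -2 + 4 = 2$)
$Z{\left(Q \right)} = \frac{3}{4}$ ($Z{\left(Q \right)} = \frac{2 + 1}{4} = \frac{1}{4} \cdot 3 = \frac{3}{4}$)
$a{\left(M \right)} = 5 + M$
$\left(-3 + Z{\left(2 \right)} 2\right) a{\left(2 \right)} \left(-46\right) = \left(-3 + \frac{3}{4} \cdot 2\right) \left(5 + 2\right) \left(-46\right) = \left(-3 + \frac{3}{2}\right) 7 \left(-46\right) = \left(- \frac{3}{2}\right) 7 \left(-46\right) = \left(- \frac{21}{2}\right) \left(-46\right) = 483$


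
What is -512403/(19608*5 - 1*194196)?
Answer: 170801/32052 ≈ 5.3289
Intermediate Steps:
-512403/(19608*5 - 1*194196) = -512403/(98040 - 194196) = -512403/(-96156) = -512403*(-1/96156) = 170801/32052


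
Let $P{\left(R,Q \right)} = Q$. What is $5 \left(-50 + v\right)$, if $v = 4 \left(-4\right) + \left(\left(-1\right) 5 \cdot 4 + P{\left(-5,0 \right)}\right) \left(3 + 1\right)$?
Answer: $-730$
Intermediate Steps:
$v = -96$ ($v = 4 \left(-4\right) + \left(\left(-1\right) 5 \cdot 4 + 0\right) \left(3 + 1\right) = -16 + \left(\left(-5\right) 4 + 0\right) 4 = -16 + \left(-20 + 0\right) 4 = -16 - 80 = -96$)
$5 \left(-50 + v\right) = 5 \left(-50 - 96\right) = 5 \left(-146\right) = -730$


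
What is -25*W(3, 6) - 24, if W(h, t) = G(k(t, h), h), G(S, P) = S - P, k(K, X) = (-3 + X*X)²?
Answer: -849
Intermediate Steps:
k(K, X) = (-3 + X²)²
W(h, t) = (-3 + h²)² - h
-25*W(3, 6) - 24 = -25*((-3 + 3²)² - 1*3) - 24 = -25*((-3 + 9)² - 3) - 24 = -25*(6² - 3) - 24 = -25*(36 - 3) - 24 = -25*33 - 24 = -825 - 24 = -849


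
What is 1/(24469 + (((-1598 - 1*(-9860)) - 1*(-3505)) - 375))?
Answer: 1/35861 ≈ 2.7885e-5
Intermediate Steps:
1/(24469 + (((-1598 - 1*(-9860)) - 1*(-3505)) - 375)) = 1/(24469 + (((-1598 + 9860) + 3505) - 375)) = 1/(24469 + ((8262 + 3505) - 375)) = 1/(24469 + (11767 - 375)) = 1/(24469 + 11392) = 1/35861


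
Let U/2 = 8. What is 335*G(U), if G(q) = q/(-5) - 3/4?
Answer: -5293/4 ≈ -1323.3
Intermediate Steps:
U = 16 (U = 2*8 = 16)
G(q) = -3/4 - q/5 (G(q) = q*(-1/5) - 3*1/4 = -q/5 - 3/4 = -3/4 - q/5)
335*G(U) = 335*(-3/4 - 1/5*16) = 335*(-3/4 - 16/5) = 335*(-79/20) = -5293/4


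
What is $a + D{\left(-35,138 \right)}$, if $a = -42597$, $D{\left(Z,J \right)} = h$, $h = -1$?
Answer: $-42598$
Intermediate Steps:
$D{\left(Z,J \right)} = -1$
$a + D{\left(-35,138 \right)} = -42597 - 1 = -42598$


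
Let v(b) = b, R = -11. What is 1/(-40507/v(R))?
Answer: 11/40507 ≈ 0.00027156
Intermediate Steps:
1/(-40507/v(R)) = 1/(-40507/(-11)) = 1/(-40507*(-1/11)) = 1/(40507/11) = 11/40507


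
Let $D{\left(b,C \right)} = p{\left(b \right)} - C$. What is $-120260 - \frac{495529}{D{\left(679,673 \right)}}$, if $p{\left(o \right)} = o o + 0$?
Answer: $- \frac{55364351209}{460368} \approx -1.2026 \cdot 10^{5}$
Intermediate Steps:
$p{\left(o \right)} = o^{2}$ ($p{\left(o \right)} = o^{2} + 0 = o^{2}$)
$D{\left(b,C \right)} = b^{2} - C$
$-120260 - \frac{495529}{D{\left(679,673 \right)}} = -120260 - \frac{495529}{679^{2} - 673} = -120260 - \frac{495529}{461041 - 673} = -120260 - \frac{495529}{460368} = - \frac{55364351209}{460368}$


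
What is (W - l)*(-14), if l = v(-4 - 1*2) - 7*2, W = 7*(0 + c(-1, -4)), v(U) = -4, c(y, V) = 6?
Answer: -840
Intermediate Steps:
W = 42 (W = 7*(0 + 6) = 7*6 = 42)
l = -18 (l = -4 - 7*2 = -4 - 14 = -18)
(W - l)*(-14) = (42 - 1*(-18))*(-14) = (42 + 18)*(-14) = 60*(-14) = -840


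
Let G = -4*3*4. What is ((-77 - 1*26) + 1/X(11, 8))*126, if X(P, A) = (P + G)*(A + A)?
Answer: -3841551/296 ≈ -12978.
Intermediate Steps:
G = -48 (G = -12*4 = -48)
X(P, A) = 2*A*(-48 + P) (X(P, A) = (P - 48)*(A + A) = (-48 + P)*(2*A) = 2*A*(-48 + P))
((-77 - 1*26) + 1/X(11, 8))*126 = ((-77 - 1*26) + 1/(2*8*(-48 + 11)))*126 = ((-77 - 26) + 1/(2*8*(-37)))*126 = (-103 + 1/(-592))*126 = (-103 - 1/592)*126 = -60977/592*126 = -3841551/296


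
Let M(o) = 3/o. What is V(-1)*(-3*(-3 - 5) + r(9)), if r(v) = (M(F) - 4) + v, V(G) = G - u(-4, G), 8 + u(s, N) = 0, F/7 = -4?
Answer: 809/4 ≈ 202.25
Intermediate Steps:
F = -28 (F = 7*(-4) = -28)
u(s, N) = -8 (u(s, N) = -8 + 0 = -8)
V(G) = 8 + G (V(G) = G - 1*(-8) = G + 8 = 8 + G)
r(v) = -115/28 + v (r(v) = (3/(-28) - 4) + v = (3*(-1/28) - 4) + v = (-3/28 - 4) + v = -115/28 + v)
V(-1)*(-3*(-3 - 5) + r(9)) = (8 - 1)*(-3*(-3 - 5) + (-115/28 + 9)) = 7*(-3*(-8) + 137/28) = 7*(24 + 137/28) = 7*(809/28) = 809/4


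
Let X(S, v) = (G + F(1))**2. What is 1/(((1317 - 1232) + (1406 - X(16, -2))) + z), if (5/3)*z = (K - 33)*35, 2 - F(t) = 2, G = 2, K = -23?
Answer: 1/311 ≈ 0.0032154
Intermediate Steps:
F(t) = 0 (F(t) = 2 - 1*2 = 2 - 2 = 0)
X(S, v) = 4 (X(S, v) = (2 + 0)**2 = 2**2 = 4)
z = -1176 (z = 3*((-23 - 33)*35)/5 = 3*(-56*35)/5 = (3/5)*(-1960) = -1176)
1/(((1317 - 1232) + (1406 - X(16, -2))) + z) = 1/(((1317 - 1232) + (1406 - 1*4)) - 1176) = 1/((85 + (1406 - 4)) - 1176) = 1/((85 + 1402) - 1176) = 1/(1487 - 1176) = 1/311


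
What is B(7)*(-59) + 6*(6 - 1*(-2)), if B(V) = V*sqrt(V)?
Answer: 48 - 413*sqrt(7) ≈ -1044.7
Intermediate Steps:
B(V) = V**(3/2)
B(7)*(-59) + 6*(6 - 1*(-2)) = 7**(3/2)*(-59) + 6*(6 - 1*(-2)) = (7*sqrt(7))*(-59) + 6*(6 + 2) = -413*sqrt(7) + 6*8 = -413*sqrt(7) + 48 = 48 - 413*sqrt(7)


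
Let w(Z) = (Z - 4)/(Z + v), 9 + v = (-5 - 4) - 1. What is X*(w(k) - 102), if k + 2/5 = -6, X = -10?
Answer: 129020/127 ≈ 1015.9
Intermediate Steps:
k = -32/5 (k = -⅖ - 6 = -32/5 ≈ -6.4000)
v = -19 (v = -9 + ((-5 - 4) - 1) = -9 + (-9 - 1) = -9 - 10 = -19)
w(Z) = (-4 + Z)/(-19 + Z) (w(Z) = (Z - 4)/(Z - 19) = (-4 + Z)/(-19 + Z))
X*(w(k) - 102) = -10*((-4 - 32/5)/(-19 - 32/5) - 102) = -10*(-52/5/(-127/5) - 102) = -10*(-5/127*(-52/5) - 102) = -10*(52/127 - 102) = -10*(-12902/127) = 129020/127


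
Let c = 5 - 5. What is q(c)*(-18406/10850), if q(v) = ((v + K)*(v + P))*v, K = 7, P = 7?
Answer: 0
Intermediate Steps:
c = 0
q(v) = v*(7 + v)² (q(v) = ((v + 7)*(v + 7))*v = ((7 + v)*(7 + v))*v = (7 + v)²*v = v*(7 + v)²)
q(c)*(-18406/10850) = (0*(49 + 0² + 14*0))*(-18406/10850) = (0*(49 + 0 + 0))*(-18406*1/10850) = (0*49)*(-9203/5425) = 0*(-9203/5425) = 0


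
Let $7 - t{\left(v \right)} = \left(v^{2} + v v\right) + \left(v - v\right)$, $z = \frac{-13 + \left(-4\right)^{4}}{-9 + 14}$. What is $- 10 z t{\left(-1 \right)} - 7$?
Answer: $-2437$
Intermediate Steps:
$z = \frac{243}{5}$ ($z = \frac{-13 + 256}{5} = 243 \cdot \frac{1}{5} = \frac{243}{5} \approx 48.6$)
$t{\left(v \right)} = 7 - 2 v^{2}$ ($t{\left(v \right)} = 7 - \left(\left(v^{2} + v v\right) + \left(v - v\right)\right) = 7 - \left(\left(v^{2} + v^{2}\right) + 0\right) = 7 - \left(2 v^{2} + 0\right) = 7 - 2 v^{2}$)
$- 10 z t{\left(-1 \right)} - 7 = \left(-10\right) \frac{243}{5} \left(7 - 2 \left(-1\right)^{2}\right) - 7 = - 486 \left(7 - 2\right) - 7 = \left(-486\right) 5 - 7 = -2430 - 7 = -2437$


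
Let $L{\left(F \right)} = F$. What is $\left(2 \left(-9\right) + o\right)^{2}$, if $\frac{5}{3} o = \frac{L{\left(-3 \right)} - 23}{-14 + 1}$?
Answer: $\frac{7056}{25} \approx 282.24$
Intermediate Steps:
$o = \frac{6}{5}$ ($o = \frac{3 \frac{-3 - 23}{-14 + 1}}{5} = \frac{3 \left(- \frac{26}{-13}\right)}{5} = \frac{3 \left(\left(-26\right) \left(- \frac{1}{13}\right)\right)}{5} = \frac{3}{5} \cdot 2 = \frac{6}{5} \approx 1.2$)
$\left(2 \left(-9\right) + o\right)^{2} = \left(2 \left(-9\right) + \frac{6}{5}\right)^{2} = \left(-18 + \frac{6}{5}\right)^{2} = \left(- \frac{84}{5}\right)^{2} = \frac{7056}{25}$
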